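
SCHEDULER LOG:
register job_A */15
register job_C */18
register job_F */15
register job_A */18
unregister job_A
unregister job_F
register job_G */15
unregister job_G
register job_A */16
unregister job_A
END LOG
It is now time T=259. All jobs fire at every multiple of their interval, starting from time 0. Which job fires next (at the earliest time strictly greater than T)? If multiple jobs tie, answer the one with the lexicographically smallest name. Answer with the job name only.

Answer: job_C

Derivation:
Op 1: register job_A */15 -> active={job_A:*/15}
Op 2: register job_C */18 -> active={job_A:*/15, job_C:*/18}
Op 3: register job_F */15 -> active={job_A:*/15, job_C:*/18, job_F:*/15}
Op 4: register job_A */18 -> active={job_A:*/18, job_C:*/18, job_F:*/15}
Op 5: unregister job_A -> active={job_C:*/18, job_F:*/15}
Op 6: unregister job_F -> active={job_C:*/18}
Op 7: register job_G */15 -> active={job_C:*/18, job_G:*/15}
Op 8: unregister job_G -> active={job_C:*/18}
Op 9: register job_A */16 -> active={job_A:*/16, job_C:*/18}
Op 10: unregister job_A -> active={job_C:*/18}
  job_C: interval 18, next fire after T=259 is 270
Earliest = 270, winner (lex tiebreak) = job_C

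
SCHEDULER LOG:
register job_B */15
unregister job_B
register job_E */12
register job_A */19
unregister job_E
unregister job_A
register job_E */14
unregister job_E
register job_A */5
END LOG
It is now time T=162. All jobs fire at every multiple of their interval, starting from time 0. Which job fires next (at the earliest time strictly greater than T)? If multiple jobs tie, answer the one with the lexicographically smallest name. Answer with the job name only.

Op 1: register job_B */15 -> active={job_B:*/15}
Op 2: unregister job_B -> active={}
Op 3: register job_E */12 -> active={job_E:*/12}
Op 4: register job_A */19 -> active={job_A:*/19, job_E:*/12}
Op 5: unregister job_E -> active={job_A:*/19}
Op 6: unregister job_A -> active={}
Op 7: register job_E */14 -> active={job_E:*/14}
Op 8: unregister job_E -> active={}
Op 9: register job_A */5 -> active={job_A:*/5}
  job_A: interval 5, next fire after T=162 is 165
Earliest = 165, winner (lex tiebreak) = job_A

Answer: job_A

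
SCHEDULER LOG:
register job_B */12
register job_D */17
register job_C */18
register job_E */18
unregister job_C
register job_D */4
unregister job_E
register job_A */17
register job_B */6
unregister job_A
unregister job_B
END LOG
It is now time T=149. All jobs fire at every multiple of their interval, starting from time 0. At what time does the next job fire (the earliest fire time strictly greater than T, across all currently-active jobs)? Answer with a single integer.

Answer: 152

Derivation:
Op 1: register job_B */12 -> active={job_B:*/12}
Op 2: register job_D */17 -> active={job_B:*/12, job_D:*/17}
Op 3: register job_C */18 -> active={job_B:*/12, job_C:*/18, job_D:*/17}
Op 4: register job_E */18 -> active={job_B:*/12, job_C:*/18, job_D:*/17, job_E:*/18}
Op 5: unregister job_C -> active={job_B:*/12, job_D:*/17, job_E:*/18}
Op 6: register job_D */4 -> active={job_B:*/12, job_D:*/4, job_E:*/18}
Op 7: unregister job_E -> active={job_B:*/12, job_D:*/4}
Op 8: register job_A */17 -> active={job_A:*/17, job_B:*/12, job_D:*/4}
Op 9: register job_B */6 -> active={job_A:*/17, job_B:*/6, job_D:*/4}
Op 10: unregister job_A -> active={job_B:*/6, job_D:*/4}
Op 11: unregister job_B -> active={job_D:*/4}
  job_D: interval 4, next fire after T=149 is 152
Earliest fire time = 152 (job job_D)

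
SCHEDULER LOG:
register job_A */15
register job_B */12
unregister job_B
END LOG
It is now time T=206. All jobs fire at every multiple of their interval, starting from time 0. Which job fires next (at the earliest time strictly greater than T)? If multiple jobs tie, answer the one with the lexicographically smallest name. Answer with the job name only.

Op 1: register job_A */15 -> active={job_A:*/15}
Op 2: register job_B */12 -> active={job_A:*/15, job_B:*/12}
Op 3: unregister job_B -> active={job_A:*/15}
  job_A: interval 15, next fire after T=206 is 210
Earliest = 210, winner (lex tiebreak) = job_A

Answer: job_A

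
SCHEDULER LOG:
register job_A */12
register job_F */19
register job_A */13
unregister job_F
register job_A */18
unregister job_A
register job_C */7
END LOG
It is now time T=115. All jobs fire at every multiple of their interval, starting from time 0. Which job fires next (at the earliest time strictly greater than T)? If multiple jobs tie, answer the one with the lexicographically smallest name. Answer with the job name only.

Answer: job_C

Derivation:
Op 1: register job_A */12 -> active={job_A:*/12}
Op 2: register job_F */19 -> active={job_A:*/12, job_F:*/19}
Op 3: register job_A */13 -> active={job_A:*/13, job_F:*/19}
Op 4: unregister job_F -> active={job_A:*/13}
Op 5: register job_A */18 -> active={job_A:*/18}
Op 6: unregister job_A -> active={}
Op 7: register job_C */7 -> active={job_C:*/7}
  job_C: interval 7, next fire after T=115 is 119
Earliest = 119, winner (lex tiebreak) = job_C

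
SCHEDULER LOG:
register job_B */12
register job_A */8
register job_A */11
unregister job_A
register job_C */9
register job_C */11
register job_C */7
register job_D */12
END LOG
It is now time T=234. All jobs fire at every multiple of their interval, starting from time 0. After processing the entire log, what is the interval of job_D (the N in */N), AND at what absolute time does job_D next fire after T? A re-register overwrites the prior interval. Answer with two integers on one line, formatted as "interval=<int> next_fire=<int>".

Answer: interval=12 next_fire=240

Derivation:
Op 1: register job_B */12 -> active={job_B:*/12}
Op 2: register job_A */8 -> active={job_A:*/8, job_B:*/12}
Op 3: register job_A */11 -> active={job_A:*/11, job_B:*/12}
Op 4: unregister job_A -> active={job_B:*/12}
Op 5: register job_C */9 -> active={job_B:*/12, job_C:*/9}
Op 6: register job_C */11 -> active={job_B:*/12, job_C:*/11}
Op 7: register job_C */7 -> active={job_B:*/12, job_C:*/7}
Op 8: register job_D */12 -> active={job_B:*/12, job_C:*/7, job_D:*/12}
Final interval of job_D = 12
Next fire of job_D after T=234: (234//12+1)*12 = 240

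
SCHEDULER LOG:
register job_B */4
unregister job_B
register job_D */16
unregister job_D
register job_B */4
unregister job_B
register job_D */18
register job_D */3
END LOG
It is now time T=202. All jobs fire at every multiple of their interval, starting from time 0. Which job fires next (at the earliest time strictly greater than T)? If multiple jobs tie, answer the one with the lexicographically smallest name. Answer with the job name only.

Answer: job_D

Derivation:
Op 1: register job_B */4 -> active={job_B:*/4}
Op 2: unregister job_B -> active={}
Op 3: register job_D */16 -> active={job_D:*/16}
Op 4: unregister job_D -> active={}
Op 5: register job_B */4 -> active={job_B:*/4}
Op 6: unregister job_B -> active={}
Op 7: register job_D */18 -> active={job_D:*/18}
Op 8: register job_D */3 -> active={job_D:*/3}
  job_D: interval 3, next fire after T=202 is 204
Earliest = 204, winner (lex tiebreak) = job_D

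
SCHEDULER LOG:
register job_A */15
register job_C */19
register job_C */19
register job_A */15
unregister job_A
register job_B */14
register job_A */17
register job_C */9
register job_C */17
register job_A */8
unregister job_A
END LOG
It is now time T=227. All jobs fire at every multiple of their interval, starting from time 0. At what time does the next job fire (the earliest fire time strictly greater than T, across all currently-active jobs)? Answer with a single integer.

Answer: 238

Derivation:
Op 1: register job_A */15 -> active={job_A:*/15}
Op 2: register job_C */19 -> active={job_A:*/15, job_C:*/19}
Op 3: register job_C */19 -> active={job_A:*/15, job_C:*/19}
Op 4: register job_A */15 -> active={job_A:*/15, job_C:*/19}
Op 5: unregister job_A -> active={job_C:*/19}
Op 6: register job_B */14 -> active={job_B:*/14, job_C:*/19}
Op 7: register job_A */17 -> active={job_A:*/17, job_B:*/14, job_C:*/19}
Op 8: register job_C */9 -> active={job_A:*/17, job_B:*/14, job_C:*/9}
Op 9: register job_C */17 -> active={job_A:*/17, job_B:*/14, job_C:*/17}
Op 10: register job_A */8 -> active={job_A:*/8, job_B:*/14, job_C:*/17}
Op 11: unregister job_A -> active={job_B:*/14, job_C:*/17}
  job_B: interval 14, next fire after T=227 is 238
  job_C: interval 17, next fire after T=227 is 238
Earliest fire time = 238 (job job_B)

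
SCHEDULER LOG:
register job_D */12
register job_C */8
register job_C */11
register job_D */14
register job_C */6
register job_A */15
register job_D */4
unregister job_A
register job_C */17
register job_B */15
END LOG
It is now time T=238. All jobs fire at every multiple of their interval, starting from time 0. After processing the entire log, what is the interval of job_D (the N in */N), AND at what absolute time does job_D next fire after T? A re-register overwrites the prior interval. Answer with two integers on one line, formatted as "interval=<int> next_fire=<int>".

Op 1: register job_D */12 -> active={job_D:*/12}
Op 2: register job_C */8 -> active={job_C:*/8, job_D:*/12}
Op 3: register job_C */11 -> active={job_C:*/11, job_D:*/12}
Op 4: register job_D */14 -> active={job_C:*/11, job_D:*/14}
Op 5: register job_C */6 -> active={job_C:*/6, job_D:*/14}
Op 6: register job_A */15 -> active={job_A:*/15, job_C:*/6, job_D:*/14}
Op 7: register job_D */4 -> active={job_A:*/15, job_C:*/6, job_D:*/4}
Op 8: unregister job_A -> active={job_C:*/6, job_D:*/4}
Op 9: register job_C */17 -> active={job_C:*/17, job_D:*/4}
Op 10: register job_B */15 -> active={job_B:*/15, job_C:*/17, job_D:*/4}
Final interval of job_D = 4
Next fire of job_D after T=238: (238//4+1)*4 = 240

Answer: interval=4 next_fire=240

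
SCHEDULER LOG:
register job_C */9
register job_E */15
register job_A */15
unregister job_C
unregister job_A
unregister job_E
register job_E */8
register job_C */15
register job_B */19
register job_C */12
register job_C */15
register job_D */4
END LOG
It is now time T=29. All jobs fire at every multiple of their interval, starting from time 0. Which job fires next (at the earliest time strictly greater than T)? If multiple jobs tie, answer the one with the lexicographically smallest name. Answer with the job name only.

Answer: job_C

Derivation:
Op 1: register job_C */9 -> active={job_C:*/9}
Op 2: register job_E */15 -> active={job_C:*/9, job_E:*/15}
Op 3: register job_A */15 -> active={job_A:*/15, job_C:*/9, job_E:*/15}
Op 4: unregister job_C -> active={job_A:*/15, job_E:*/15}
Op 5: unregister job_A -> active={job_E:*/15}
Op 6: unregister job_E -> active={}
Op 7: register job_E */8 -> active={job_E:*/8}
Op 8: register job_C */15 -> active={job_C:*/15, job_E:*/8}
Op 9: register job_B */19 -> active={job_B:*/19, job_C:*/15, job_E:*/8}
Op 10: register job_C */12 -> active={job_B:*/19, job_C:*/12, job_E:*/8}
Op 11: register job_C */15 -> active={job_B:*/19, job_C:*/15, job_E:*/8}
Op 12: register job_D */4 -> active={job_B:*/19, job_C:*/15, job_D:*/4, job_E:*/8}
  job_B: interval 19, next fire after T=29 is 38
  job_C: interval 15, next fire after T=29 is 30
  job_D: interval 4, next fire after T=29 is 32
  job_E: interval 8, next fire after T=29 is 32
Earliest = 30, winner (lex tiebreak) = job_C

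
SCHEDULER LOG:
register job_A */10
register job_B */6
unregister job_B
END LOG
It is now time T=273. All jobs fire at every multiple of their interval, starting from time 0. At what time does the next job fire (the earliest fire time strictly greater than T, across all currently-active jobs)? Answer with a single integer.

Op 1: register job_A */10 -> active={job_A:*/10}
Op 2: register job_B */6 -> active={job_A:*/10, job_B:*/6}
Op 3: unregister job_B -> active={job_A:*/10}
  job_A: interval 10, next fire after T=273 is 280
Earliest fire time = 280 (job job_A)

Answer: 280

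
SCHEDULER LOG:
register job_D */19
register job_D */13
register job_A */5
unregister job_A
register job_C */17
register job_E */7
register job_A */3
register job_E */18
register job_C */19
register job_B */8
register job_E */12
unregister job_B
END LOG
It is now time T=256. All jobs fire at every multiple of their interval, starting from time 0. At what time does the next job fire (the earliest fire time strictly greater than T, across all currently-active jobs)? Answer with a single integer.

Op 1: register job_D */19 -> active={job_D:*/19}
Op 2: register job_D */13 -> active={job_D:*/13}
Op 3: register job_A */5 -> active={job_A:*/5, job_D:*/13}
Op 4: unregister job_A -> active={job_D:*/13}
Op 5: register job_C */17 -> active={job_C:*/17, job_D:*/13}
Op 6: register job_E */7 -> active={job_C:*/17, job_D:*/13, job_E:*/7}
Op 7: register job_A */3 -> active={job_A:*/3, job_C:*/17, job_D:*/13, job_E:*/7}
Op 8: register job_E */18 -> active={job_A:*/3, job_C:*/17, job_D:*/13, job_E:*/18}
Op 9: register job_C */19 -> active={job_A:*/3, job_C:*/19, job_D:*/13, job_E:*/18}
Op 10: register job_B */8 -> active={job_A:*/3, job_B:*/8, job_C:*/19, job_D:*/13, job_E:*/18}
Op 11: register job_E */12 -> active={job_A:*/3, job_B:*/8, job_C:*/19, job_D:*/13, job_E:*/12}
Op 12: unregister job_B -> active={job_A:*/3, job_C:*/19, job_D:*/13, job_E:*/12}
  job_A: interval 3, next fire after T=256 is 258
  job_C: interval 19, next fire after T=256 is 266
  job_D: interval 13, next fire after T=256 is 260
  job_E: interval 12, next fire after T=256 is 264
Earliest fire time = 258 (job job_A)

Answer: 258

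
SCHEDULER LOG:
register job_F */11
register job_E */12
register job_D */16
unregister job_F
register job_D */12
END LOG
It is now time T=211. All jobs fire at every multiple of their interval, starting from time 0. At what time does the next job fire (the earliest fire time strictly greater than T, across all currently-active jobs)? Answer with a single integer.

Answer: 216

Derivation:
Op 1: register job_F */11 -> active={job_F:*/11}
Op 2: register job_E */12 -> active={job_E:*/12, job_F:*/11}
Op 3: register job_D */16 -> active={job_D:*/16, job_E:*/12, job_F:*/11}
Op 4: unregister job_F -> active={job_D:*/16, job_E:*/12}
Op 5: register job_D */12 -> active={job_D:*/12, job_E:*/12}
  job_D: interval 12, next fire after T=211 is 216
  job_E: interval 12, next fire after T=211 is 216
Earliest fire time = 216 (job job_D)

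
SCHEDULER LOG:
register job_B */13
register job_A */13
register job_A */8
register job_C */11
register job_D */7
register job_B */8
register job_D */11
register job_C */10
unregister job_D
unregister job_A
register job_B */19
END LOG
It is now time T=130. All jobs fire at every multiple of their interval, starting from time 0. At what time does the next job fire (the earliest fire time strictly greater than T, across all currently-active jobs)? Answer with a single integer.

Op 1: register job_B */13 -> active={job_B:*/13}
Op 2: register job_A */13 -> active={job_A:*/13, job_B:*/13}
Op 3: register job_A */8 -> active={job_A:*/8, job_B:*/13}
Op 4: register job_C */11 -> active={job_A:*/8, job_B:*/13, job_C:*/11}
Op 5: register job_D */7 -> active={job_A:*/8, job_B:*/13, job_C:*/11, job_D:*/7}
Op 6: register job_B */8 -> active={job_A:*/8, job_B:*/8, job_C:*/11, job_D:*/7}
Op 7: register job_D */11 -> active={job_A:*/8, job_B:*/8, job_C:*/11, job_D:*/11}
Op 8: register job_C */10 -> active={job_A:*/8, job_B:*/8, job_C:*/10, job_D:*/11}
Op 9: unregister job_D -> active={job_A:*/8, job_B:*/8, job_C:*/10}
Op 10: unregister job_A -> active={job_B:*/8, job_C:*/10}
Op 11: register job_B */19 -> active={job_B:*/19, job_C:*/10}
  job_B: interval 19, next fire after T=130 is 133
  job_C: interval 10, next fire after T=130 is 140
Earliest fire time = 133 (job job_B)

Answer: 133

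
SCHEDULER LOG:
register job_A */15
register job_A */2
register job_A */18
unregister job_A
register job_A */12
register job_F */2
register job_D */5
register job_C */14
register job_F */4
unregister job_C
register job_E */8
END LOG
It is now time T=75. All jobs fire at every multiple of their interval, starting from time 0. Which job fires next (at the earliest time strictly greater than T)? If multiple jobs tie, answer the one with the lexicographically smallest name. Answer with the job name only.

Op 1: register job_A */15 -> active={job_A:*/15}
Op 2: register job_A */2 -> active={job_A:*/2}
Op 3: register job_A */18 -> active={job_A:*/18}
Op 4: unregister job_A -> active={}
Op 5: register job_A */12 -> active={job_A:*/12}
Op 6: register job_F */2 -> active={job_A:*/12, job_F:*/2}
Op 7: register job_D */5 -> active={job_A:*/12, job_D:*/5, job_F:*/2}
Op 8: register job_C */14 -> active={job_A:*/12, job_C:*/14, job_D:*/5, job_F:*/2}
Op 9: register job_F */4 -> active={job_A:*/12, job_C:*/14, job_D:*/5, job_F:*/4}
Op 10: unregister job_C -> active={job_A:*/12, job_D:*/5, job_F:*/4}
Op 11: register job_E */8 -> active={job_A:*/12, job_D:*/5, job_E:*/8, job_F:*/4}
  job_A: interval 12, next fire after T=75 is 84
  job_D: interval 5, next fire after T=75 is 80
  job_E: interval 8, next fire after T=75 is 80
  job_F: interval 4, next fire after T=75 is 76
Earliest = 76, winner (lex tiebreak) = job_F

Answer: job_F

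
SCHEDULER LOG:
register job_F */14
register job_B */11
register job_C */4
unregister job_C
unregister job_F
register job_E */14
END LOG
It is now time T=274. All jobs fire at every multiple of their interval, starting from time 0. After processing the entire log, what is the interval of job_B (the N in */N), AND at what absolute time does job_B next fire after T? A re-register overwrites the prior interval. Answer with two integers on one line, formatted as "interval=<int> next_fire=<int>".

Op 1: register job_F */14 -> active={job_F:*/14}
Op 2: register job_B */11 -> active={job_B:*/11, job_F:*/14}
Op 3: register job_C */4 -> active={job_B:*/11, job_C:*/4, job_F:*/14}
Op 4: unregister job_C -> active={job_B:*/11, job_F:*/14}
Op 5: unregister job_F -> active={job_B:*/11}
Op 6: register job_E */14 -> active={job_B:*/11, job_E:*/14}
Final interval of job_B = 11
Next fire of job_B after T=274: (274//11+1)*11 = 275

Answer: interval=11 next_fire=275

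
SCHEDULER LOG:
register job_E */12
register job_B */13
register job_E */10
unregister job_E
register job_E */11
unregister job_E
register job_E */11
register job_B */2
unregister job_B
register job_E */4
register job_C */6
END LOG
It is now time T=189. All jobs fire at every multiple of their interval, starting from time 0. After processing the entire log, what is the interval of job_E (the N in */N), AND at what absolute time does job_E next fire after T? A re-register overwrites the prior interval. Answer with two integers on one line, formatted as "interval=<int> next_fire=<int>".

Op 1: register job_E */12 -> active={job_E:*/12}
Op 2: register job_B */13 -> active={job_B:*/13, job_E:*/12}
Op 3: register job_E */10 -> active={job_B:*/13, job_E:*/10}
Op 4: unregister job_E -> active={job_B:*/13}
Op 5: register job_E */11 -> active={job_B:*/13, job_E:*/11}
Op 6: unregister job_E -> active={job_B:*/13}
Op 7: register job_E */11 -> active={job_B:*/13, job_E:*/11}
Op 8: register job_B */2 -> active={job_B:*/2, job_E:*/11}
Op 9: unregister job_B -> active={job_E:*/11}
Op 10: register job_E */4 -> active={job_E:*/4}
Op 11: register job_C */6 -> active={job_C:*/6, job_E:*/4}
Final interval of job_E = 4
Next fire of job_E after T=189: (189//4+1)*4 = 192

Answer: interval=4 next_fire=192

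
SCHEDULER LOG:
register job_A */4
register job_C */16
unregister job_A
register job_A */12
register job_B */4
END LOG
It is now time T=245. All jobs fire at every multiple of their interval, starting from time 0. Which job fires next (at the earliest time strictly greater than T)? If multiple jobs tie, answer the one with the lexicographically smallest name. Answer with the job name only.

Op 1: register job_A */4 -> active={job_A:*/4}
Op 2: register job_C */16 -> active={job_A:*/4, job_C:*/16}
Op 3: unregister job_A -> active={job_C:*/16}
Op 4: register job_A */12 -> active={job_A:*/12, job_C:*/16}
Op 5: register job_B */4 -> active={job_A:*/12, job_B:*/4, job_C:*/16}
  job_A: interval 12, next fire after T=245 is 252
  job_B: interval 4, next fire after T=245 is 248
  job_C: interval 16, next fire after T=245 is 256
Earliest = 248, winner (lex tiebreak) = job_B

Answer: job_B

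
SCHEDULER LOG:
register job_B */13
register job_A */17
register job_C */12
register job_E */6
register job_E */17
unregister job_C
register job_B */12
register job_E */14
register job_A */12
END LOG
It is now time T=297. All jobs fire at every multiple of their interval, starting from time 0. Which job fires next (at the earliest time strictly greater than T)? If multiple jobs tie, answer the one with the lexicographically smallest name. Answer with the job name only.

Answer: job_A

Derivation:
Op 1: register job_B */13 -> active={job_B:*/13}
Op 2: register job_A */17 -> active={job_A:*/17, job_B:*/13}
Op 3: register job_C */12 -> active={job_A:*/17, job_B:*/13, job_C:*/12}
Op 4: register job_E */6 -> active={job_A:*/17, job_B:*/13, job_C:*/12, job_E:*/6}
Op 5: register job_E */17 -> active={job_A:*/17, job_B:*/13, job_C:*/12, job_E:*/17}
Op 6: unregister job_C -> active={job_A:*/17, job_B:*/13, job_E:*/17}
Op 7: register job_B */12 -> active={job_A:*/17, job_B:*/12, job_E:*/17}
Op 8: register job_E */14 -> active={job_A:*/17, job_B:*/12, job_E:*/14}
Op 9: register job_A */12 -> active={job_A:*/12, job_B:*/12, job_E:*/14}
  job_A: interval 12, next fire after T=297 is 300
  job_B: interval 12, next fire after T=297 is 300
  job_E: interval 14, next fire after T=297 is 308
Earliest = 300, winner (lex tiebreak) = job_A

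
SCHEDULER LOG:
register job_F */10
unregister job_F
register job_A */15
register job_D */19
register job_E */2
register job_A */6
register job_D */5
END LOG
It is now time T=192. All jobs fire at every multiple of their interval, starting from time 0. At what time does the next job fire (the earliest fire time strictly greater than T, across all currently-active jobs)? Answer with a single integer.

Answer: 194

Derivation:
Op 1: register job_F */10 -> active={job_F:*/10}
Op 2: unregister job_F -> active={}
Op 3: register job_A */15 -> active={job_A:*/15}
Op 4: register job_D */19 -> active={job_A:*/15, job_D:*/19}
Op 5: register job_E */2 -> active={job_A:*/15, job_D:*/19, job_E:*/2}
Op 6: register job_A */6 -> active={job_A:*/6, job_D:*/19, job_E:*/2}
Op 7: register job_D */5 -> active={job_A:*/6, job_D:*/5, job_E:*/2}
  job_A: interval 6, next fire after T=192 is 198
  job_D: interval 5, next fire after T=192 is 195
  job_E: interval 2, next fire after T=192 is 194
Earliest fire time = 194 (job job_E)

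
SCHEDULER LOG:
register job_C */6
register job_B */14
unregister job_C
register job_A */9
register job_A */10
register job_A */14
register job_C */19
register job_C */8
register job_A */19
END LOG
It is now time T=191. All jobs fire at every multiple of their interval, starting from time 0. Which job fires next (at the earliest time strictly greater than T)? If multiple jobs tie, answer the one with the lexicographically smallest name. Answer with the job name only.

Op 1: register job_C */6 -> active={job_C:*/6}
Op 2: register job_B */14 -> active={job_B:*/14, job_C:*/6}
Op 3: unregister job_C -> active={job_B:*/14}
Op 4: register job_A */9 -> active={job_A:*/9, job_B:*/14}
Op 5: register job_A */10 -> active={job_A:*/10, job_B:*/14}
Op 6: register job_A */14 -> active={job_A:*/14, job_B:*/14}
Op 7: register job_C */19 -> active={job_A:*/14, job_B:*/14, job_C:*/19}
Op 8: register job_C */8 -> active={job_A:*/14, job_B:*/14, job_C:*/8}
Op 9: register job_A */19 -> active={job_A:*/19, job_B:*/14, job_C:*/8}
  job_A: interval 19, next fire after T=191 is 209
  job_B: interval 14, next fire after T=191 is 196
  job_C: interval 8, next fire after T=191 is 192
Earliest = 192, winner (lex tiebreak) = job_C

Answer: job_C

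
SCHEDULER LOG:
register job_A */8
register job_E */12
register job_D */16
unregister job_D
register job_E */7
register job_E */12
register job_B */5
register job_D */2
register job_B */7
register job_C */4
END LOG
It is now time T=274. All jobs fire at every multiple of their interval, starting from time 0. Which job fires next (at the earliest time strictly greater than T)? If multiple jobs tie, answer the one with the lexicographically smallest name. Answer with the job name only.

Answer: job_C

Derivation:
Op 1: register job_A */8 -> active={job_A:*/8}
Op 2: register job_E */12 -> active={job_A:*/8, job_E:*/12}
Op 3: register job_D */16 -> active={job_A:*/8, job_D:*/16, job_E:*/12}
Op 4: unregister job_D -> active={job_A:*/8, job_E:*/12}
Op 5: register job_E */7 -> active={job_A:*/8, job_E:*/7}
Op 6: register job_E */12 -> active={job_A:*/8, job_E:*/12}
Op 7: register job_B */5 -> active={job_A:*/8, job_B:*/5, job_E:*/12}
Op 8: register job_D */2 -> active={job_A:*/8, job_B:*/5, job_D:*/2, job_E:*/12}
Op 9: register job_B */7 -> active={job_A:*/8, job_B:*/7, job_D:*/2, job_E:*/12}
Op 10: register job_C */4 -> active={job_A:*/8, job_B:*/7, job_C:*/4, job_D:*/2, job_E:*/12}
  job_A: interval 8, next fire after T=274 is 280
  job_B: interval 7, next fire after T=274 is 280
  job_C: interval 4, next fire after T=274 is 276
  job_D: interval 2, next fire after T=274 is 276
  job_E: interval 12, next fire after T=274 is 276
Earliest = 276, winner (lex tiebreak) = job_C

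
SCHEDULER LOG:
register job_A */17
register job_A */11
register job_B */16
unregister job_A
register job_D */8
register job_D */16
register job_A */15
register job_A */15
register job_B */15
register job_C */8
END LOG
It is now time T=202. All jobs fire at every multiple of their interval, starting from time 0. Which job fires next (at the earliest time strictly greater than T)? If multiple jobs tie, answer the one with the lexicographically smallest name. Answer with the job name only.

Op 1: register job_A */17 -> active={job_A:*/17}
Op 2: register job_A */11 -> active={job_A:*/11}
Op 3: register job_B */16 -> active={job_A:*/11, job_B:*/16}
Op 4: unregister job_A -> active={job_B:*/16}
Op 5: register job_D */8 -> active={job_B:*/16, job_D:*/8}
Op 6: register job_D */16 -> active={job_B:*/16, job_D:*/16}
Op 7: register job_A */15 -> active={job_A:*/15, job_B:*/16, job_D:*/16}
Op 8: register job_A */15 -> active={job_A:*/15, job_B:*/16, job_D:*/16}
Op 9: register job_B */15 -> active={job_A:*/15, job_B:*/15, job_D:*/16}
Op 10: register job_C */8 -> active={job_A:*/15, job_B:*/15, job_C:*/8, job_D:*/16}
  job_A: interval 15, next fire after T=202 is 210
  job_B: interval 15, next fire after T=202 is 210
  job_C: interval 8, next fire after T=202 is 208
  job_D: interval 16, next fire after T=202 is 208
Earliest = 208, winner (lex tiebreak) = job_C

Answer: job_C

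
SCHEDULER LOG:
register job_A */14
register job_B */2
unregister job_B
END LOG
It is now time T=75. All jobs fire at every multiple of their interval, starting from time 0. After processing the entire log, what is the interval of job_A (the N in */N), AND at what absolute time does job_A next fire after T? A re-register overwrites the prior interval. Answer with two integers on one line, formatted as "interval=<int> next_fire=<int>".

Op 1: register job_A */14 -> active={job_A:*/14}
Op 2: register job_B */2 -> active={job_A:*/14, job_B:*/2}
Op 3: unregister job_B -> active={job_A:*/14}
Final interval of job_A = 14
Next fire of job_A after T=75: (75//14+1)*14 = 84

Answer: interval=14 next_fire=84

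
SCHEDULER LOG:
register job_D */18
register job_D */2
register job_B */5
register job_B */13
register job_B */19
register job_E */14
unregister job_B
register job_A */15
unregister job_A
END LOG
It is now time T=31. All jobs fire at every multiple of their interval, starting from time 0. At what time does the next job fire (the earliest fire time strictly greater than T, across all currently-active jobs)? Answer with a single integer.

Op 1: register job_D */18 -> active={job_D:*/18}
Op 2: register job_D */2 -> active={job_D:*/2}
Op 3: register job_B */5 -> active={job_B:*/5, job_D:*/2}
Op 4: register job_B */13 -> active={job_B:*/13, job_D:*/2}
Op 5: register job_B */19 -> active={job_B:*/19, job_D:*/2}
Op 6: register job_E */14 -> active={job_B:*/19, job_D:*/2, job_E:*/14}
Op 7: unregister job_B -> active={job_D:*/2, job_E:*/14}
Op 8: register job_A */15 -> active={job_A:*/15, job_D:*/2, job_E:*/14}
Op 9: unregister job_A -> active={job_D:*/2, job_E:*/14}
  job_D: interval 2, next fire after T=31 is 32
  job_E: interval 14, next fire after T=31 is 42
Earliest fire time = 32 (job job_D)

Answer: 32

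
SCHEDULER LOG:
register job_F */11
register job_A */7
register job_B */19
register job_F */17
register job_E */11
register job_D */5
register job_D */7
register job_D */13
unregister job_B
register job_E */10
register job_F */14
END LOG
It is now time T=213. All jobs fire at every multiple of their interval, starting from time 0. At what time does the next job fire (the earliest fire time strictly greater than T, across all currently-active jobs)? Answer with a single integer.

Answer: 217

Derivation:
Op 1: register job_F */11 -> active={job_F:*/11}
Op 2: register job_A */7 -> active={job_A:*/7, job_F:*/11}
Op 3: register job_B */19 -> active={job_A:*/7, job_B:*/19, job_F:*/11}
Op 4: register job_F */17 -> active={job_A:*/7, job_B:*/19, job_F:*/17}
Op 5: register job_E */11 -> active={job_A:*/7, job_B:*/19, job_E:*/11, job_F:*/17}
Op 6: register job_D */5 -> active={job_A:*/7, job_B:*/19, job_D:*/5, job_E:*/11, job_F:*/17}
Op 7: register job_D */7 -> active={job_A:*/7, job_B:*/19, job_D:*/7, job_E:*/11, job_F:*/17}
Op 8: register job_D */13 -> active={job_A:*/7, job_B:*/19, job_D:*/13, job_E:*/11, job_F:*/17}
Op 9: unregister job_B -> active={job_A:*/7, job_D:*/13, job_E:*/11, job_F:*/17}
Op 10: register job_E */10 -> active={job_A:*/7, job_D:*/13, job_E:*/10, job_F:*/17}
Op 11: register job_F */14 -> active={job_A:*/7, job_D:*/13, job_E:*/10, job_F:*/14}
  job_A: interval 7, next fire after T=213 is 217
  job_D: interval 13, next fire after T=213 is 221
  job_E: interval 10, next fire after T=213 is 220
  job_F: interval 14, next fire after T=213 is 224
Earliest fire time = 217 (job job_A)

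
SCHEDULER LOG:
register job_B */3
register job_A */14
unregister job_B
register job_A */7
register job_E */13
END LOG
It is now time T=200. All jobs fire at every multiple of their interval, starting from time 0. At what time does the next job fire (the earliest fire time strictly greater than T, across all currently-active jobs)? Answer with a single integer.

Answer: 203

Derivation:
Op 1: register job_B */3 -> active={job_B:*/3}
Op 2: register job_A */14 -> active={job_A:*/14, job_B:*/3}
Op 3: unregister job_B -> active={job_A:*/14}
Op 4: register job_A */7 -> active={job_A:*/7}
Op 5: register job_E */13 -> active={job_A:*/7, job_E:*/13}
  job_A: interval 7, next fire after T=200 is 203
  job_E: interval 13, next fire after T=200 is 208
Earliest fire time = 203 (job job_A)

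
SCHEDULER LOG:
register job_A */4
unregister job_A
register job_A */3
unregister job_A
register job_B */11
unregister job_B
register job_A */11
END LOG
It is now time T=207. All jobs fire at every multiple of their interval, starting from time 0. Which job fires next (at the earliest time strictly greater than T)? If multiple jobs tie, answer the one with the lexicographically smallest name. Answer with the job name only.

Op 1: register job_A */4 -> active={job_A:*/4}
Op 2: unregister job_A -> active={}
Op 3: register job_A */3 -> active={job_A:*/3}
Op 4: unregister job_A -> active={}
Op 5: register job_B */11 -> active={job_B:*/11}
Op 6: unregister job_B -> active={}
Op 7: register job_A */11 -> active={job_A:*/11}
  job_A: interval 11, next fire after T=207 is 209
Earliest = 209, winner (lex tiebreak) = job_A

Answer: job_A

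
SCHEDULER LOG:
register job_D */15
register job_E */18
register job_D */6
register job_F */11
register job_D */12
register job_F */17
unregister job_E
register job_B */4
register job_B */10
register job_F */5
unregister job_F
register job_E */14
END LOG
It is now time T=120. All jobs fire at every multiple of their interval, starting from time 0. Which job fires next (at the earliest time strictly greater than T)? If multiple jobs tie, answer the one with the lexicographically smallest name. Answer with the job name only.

Answer: job_E

Derivation:
Op 1: register job_D */15 -> active={job_D:*/15}
Op 2: register job_E */18 -> active={job_D:*/15, job_E:*/18}
Op 3: register job_D */6 -> active={job_D:*/6, job_E:*/18}
Op 4: register job_F */11 -> active={job_D:*/6, job_E:*/18, job_F:*/11}
Op 5: register job_D */12 -> active={job_D:*/12, job_E:*/18, job_F:*/11}
Op 6: register job_F */17 -> active={job_D:*/12, job_E:*/18, job_F:*/17}
Op 7: unregister job_E -> active={job_D:*/12, job_F:*/17}
Op 8: register job_B */4 -> active={job_B:*/4, job_D:*/12, job_F:*/17}
Op 9: register job_B */10 -> active={job_B:*/10, job_D:*/12, job_F:*/17}
Op 10: register job_F */5 -> active={job_B:*/10, job_D:*/12, job_F:*/5}
Op 11: unregister job_F -> active={job_B:*/10, job_D:*/12}
Op 12: register job_E */14 -> active={job_B:*/10, job_D:*/12, job_E:*/14}
  job_B: interval 10, next fire after T=120 is 130
  job_D: interval 12, next fire after T=120 is 132
  job_E: interval 14, next fire after T=120 is 126
Earliest = 126, winner (lex tiebreak) = job_E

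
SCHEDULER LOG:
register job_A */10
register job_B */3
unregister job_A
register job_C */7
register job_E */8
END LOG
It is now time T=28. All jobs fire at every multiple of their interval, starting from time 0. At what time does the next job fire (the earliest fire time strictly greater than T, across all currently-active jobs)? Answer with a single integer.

Answer: 30

Derivation:
Op 1: register job_A */10 -> active={job_A:*/10}
Op 2: register job_B */3 -> active={job_A:*/10, job_B:*/3}
Op 3: unregister job_A -> active={job_B:*/3}
Op 4: register job_C */7 -> active={job_B:*/3, job_C:*/7}
Op 5: register job_E */8 -> active={job_B:*/3, job_C:*/7, job_E:*/8}
  job_B: interval 3, next fire after T=28 is 30
  job_C: interval 7, next fire after T=28 is 35
  job_E: interval 8, next fire after T=28 is 32
Earliest fire time = 30 (job job_B)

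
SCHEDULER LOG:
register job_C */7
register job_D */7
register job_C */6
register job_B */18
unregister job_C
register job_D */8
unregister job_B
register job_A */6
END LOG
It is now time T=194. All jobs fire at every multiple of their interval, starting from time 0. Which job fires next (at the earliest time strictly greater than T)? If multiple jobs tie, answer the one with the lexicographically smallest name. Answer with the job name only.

Answer: job_A

Derivation:
Op 1: register job_C */7 -> active={job_C:*/7}
Op 2: register job_D */7 -> active={job_C:*/7, job_D:*/7}
Op 3: register job_C */6 -> active={job_C:*/6, job_D:*/7}
Op 4: register job_B */18 -> active={job_B:*/18, job_C:*/6, job_D:*/7}
Op 5: unregister job_C -> active={job_B:*/18, job_D:*/7}
Op 6: register job_D */8 -> active={job_B:*/18, job_D:*/8}
Op 7: unregister job_B -> active={job_D:*/8}
Op 8: register job_A */6 -> active={job_A:*/6, job_D:*/8}
  job_A: interval 6, next fire after T=194 is 198
  job_D: interval 8, next fire after T=194 is 200
Earliest = 198, winner (lex tiebreak) = job_A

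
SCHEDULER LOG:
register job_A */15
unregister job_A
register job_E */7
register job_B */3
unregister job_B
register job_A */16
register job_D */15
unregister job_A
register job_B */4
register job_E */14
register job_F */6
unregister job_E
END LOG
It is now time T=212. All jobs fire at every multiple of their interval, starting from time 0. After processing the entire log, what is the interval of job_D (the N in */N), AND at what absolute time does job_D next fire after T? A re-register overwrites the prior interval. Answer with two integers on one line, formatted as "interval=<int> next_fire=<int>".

Op 1: register job_A */15 -> active={job_A:*/15}
Op 2: unregister job_A -> active={}
Op 3: register job_E */7 -> active={job_E:*/7}
Op 4: register job_B */3 -> active={job_B:*/3, job_E:*/7}
Op 5: unregister job_B -> active={job_E:*/7}
Op 6: register job_A */16 -> active={job_A:*/16, job_E:*/7}
Op 7: register job_D */15 -> active={job_A:*/16, job_D:*/15, job_E:*/7}
Op 8: unregister job_A -> active={job_D:*/15, job_E:*/7}
Op 9: register job_B */4 -> active={job_B:*/4, job_D:*/15, job_E:*/7}
Op 10: register job_E */14 -> active={job_B:*/4, job_D:*/15, job_E:*/14}
Op 11: register job_F */6 -> active={job_B:*/4, job_D:*/15, job_E:*/14, job_F:*/6}
Op 12: unregister job_E -> active={job_B:*/4, job_D:*/15, job_F:*/6}
Final interval of job_D = 15
Next fire of job_D after T=212: (212//15+1)*15 = 225

Answer: interval=15 next_fire=225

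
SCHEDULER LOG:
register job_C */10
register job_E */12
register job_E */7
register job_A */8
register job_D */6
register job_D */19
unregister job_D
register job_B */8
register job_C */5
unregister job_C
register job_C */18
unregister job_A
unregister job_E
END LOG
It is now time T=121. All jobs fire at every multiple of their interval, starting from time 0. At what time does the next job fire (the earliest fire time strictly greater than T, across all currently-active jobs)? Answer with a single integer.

Answer: 126

Derivation:
Op 1: register job_C */10 -> active={job_C:*/10}
Op 2: register job_E */12 -> active={job_C:*/10, job_E:*/12}
Op 3: register job_E */7 -> active={job_C:*/10, job_E:*/7}
Op 4: register job_A */8 -> active={job_A:*/8, job_C:*/10, job_E:*/7}
Op 5: register job_D */6 -> active={job_A:*/8, job_C:*/10, job_D:*/6, job_E:*/7}
Op 6: register job_D */19 -> active={job_A:*/8, job_C:*/10, job_D:*/19, job_E:*/7}
Op 7: unregister job_D -> active={job_A:*/8, job_C:*/10, job_E:*/7}
Op 8: register job_B */8 -> active={job_A:*/8, job_B:*/8, job_C:*/10, job_E:*/7}
Op 9: register job_C */5 -> active={job_A:*/8, job_B:*/8, job_C:*/5, job_E:*/7}
Op 10: unregister job_C -> active={job_A:*/8, job_B:*/8, job_E:*/7}
Op 11: register job_C */18 -> active={job_A:*/8, job_B:*/8, job_C:*/18, job_E:*/7}
Op 12: unregister job_A -> active={job_B:*/8, job_C:*/18, job_E:*/7}
Op 13: unregister job_E -> active={job_B:*/8, job_C:*/18}
  job_B: interval 8, next fire after T=121 is 128
  job_C: interval 18, next fire after T=121 is 126
Earliest fire time = 126 (job job_C)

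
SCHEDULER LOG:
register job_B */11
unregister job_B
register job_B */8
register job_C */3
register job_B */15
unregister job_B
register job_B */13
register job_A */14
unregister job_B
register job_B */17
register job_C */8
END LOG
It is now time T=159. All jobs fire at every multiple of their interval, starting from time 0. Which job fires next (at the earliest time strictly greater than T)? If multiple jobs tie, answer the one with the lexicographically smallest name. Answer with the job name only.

Op 1: register job_B */11 -> active={job_B:*/11}
Op 2: unregister job_B -> active={}
Op 3: register job_B */8 -> active={job_B:*/8}
Op 4: register job_C */3 -> active={job_B:*/8, job_C:*/3}
Op 5: register job_B */15 -> active={job_B:*/15, job_C:*/3}
Op 6: unregister job_B -> active={job_C:*/3}
Op 7: register job_B */13 -> active={job_B:*/13, job_C:*/3}
Op 8: register job_A */14 -> active={job_A:*/14, job_B:*/13, job_C:*/3}
Op 9: unregister job_B -> active={job_A:*/14, job_C:*/3}
Op 10: register job_B */17 -> active={job_A:*/14, job_B:*/17, job_C:*/3}
Op 11: register job_C */8 -> active={job_A:*/14, job_B:*/17, job_C:*/8}
  job_A: interval 14, next fire after T=159 is 168
  job_B: interval 17, next fire after T=159 is 170
  job_C: interval 8, next fire after T=159 is 160
Earliest = 160, winner (lex tiebreak) = job_C

Answer: job_C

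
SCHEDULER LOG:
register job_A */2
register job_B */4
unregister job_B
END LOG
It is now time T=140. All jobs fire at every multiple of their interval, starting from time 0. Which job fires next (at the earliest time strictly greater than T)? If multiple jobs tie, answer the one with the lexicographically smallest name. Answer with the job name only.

Op 1: register job_A */2 -> active={job_A:*/2}
Op 2: register job_B */4 -> active={job_A:*/2, job_B:*/4}
Op 3: unregister job_B -> active={job_A:*/2}
  job_A: interval 2, next fire after T=140 is 142
Earliest = 142, winner (lex tiebreak) = job_A

Answer: job_A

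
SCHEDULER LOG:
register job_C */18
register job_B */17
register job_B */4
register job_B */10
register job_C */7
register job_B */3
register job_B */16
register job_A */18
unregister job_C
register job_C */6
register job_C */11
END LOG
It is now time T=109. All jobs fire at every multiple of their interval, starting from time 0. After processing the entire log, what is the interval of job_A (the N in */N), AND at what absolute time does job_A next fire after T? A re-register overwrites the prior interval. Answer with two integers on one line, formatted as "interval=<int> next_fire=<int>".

Answer: interval=18 next_fire=126

Derivation:
Op 1: register job_C */18 -> active={job_C:*/18}
Op 2: register job_B */17 -> active={job_B:*/17, job_C:*/18}
Op 3: register job_B */4 -> active={job_B:*/4, job_C:*/18}
Op 4: register job_B */10 -> active={job_B:*/10, job_C:*/18}
Op 5: register job_C */7 -> active={job_B:*/10, job_C:*/7}
Op 6: register job_B */3 -> active={job_B:*/3, job_C:*/7}
Op 7: register job_B */16 -> active={job_B:*/16, job_C:*/7}
Op 8: register job_A */18 -> active={job_A:*/18, job_B:*/16, job_C:*/7}
Op 9: unregister job_C -> active={job_A:*/18, job_B:*/16}
Op 10: register job_C */6 -> active={job_A:*/18, job_B:*/16, job_C:*/6}
Op 11: register job_C */11 -> active={job_A:*/18, job_B:*/16, job_C:*/11}
Final interval of job_A = 18
Next fire of job_A after T=109: (109//18+1)*18 = 126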